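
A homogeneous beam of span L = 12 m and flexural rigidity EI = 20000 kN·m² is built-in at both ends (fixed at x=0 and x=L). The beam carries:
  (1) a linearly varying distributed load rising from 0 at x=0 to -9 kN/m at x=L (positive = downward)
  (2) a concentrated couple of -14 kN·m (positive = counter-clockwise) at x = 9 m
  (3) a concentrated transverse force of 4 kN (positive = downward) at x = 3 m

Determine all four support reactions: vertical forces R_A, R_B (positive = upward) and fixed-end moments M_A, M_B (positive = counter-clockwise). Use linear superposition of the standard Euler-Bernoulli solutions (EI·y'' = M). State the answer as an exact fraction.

Load 1 — triangular load w₀=-9 kN/m (0→w₀ over full span):
  R_A = 3w₀L/20 = 3·(-9)·12/20 = -81/5 kN
  M_A = w₀L²/30 = (-9)·12²/30 = -216/5 kN·m
  R_B = 7w₀L/20 = 7·(-9)·12/20 = -189/5 kN
  M_B = -w₀L²/20 = -(-9)·12²/20 = 324/5 kN·m
Load 2 — applied couple M₀=-14 kN·m at a=9 m (b=L-a=3):
  R_A = 6M₀ab/L³ = 6·(-14)·9·3/12³ = -21/16 kN
  M_A = M₀b(2a-b)/L² = (-14)·3·(2·9-3)/12² = -35/8 kN·m
  R_B = -6M₀ab/L³ = -6·(-14)·9·3/12³ = 21/16 kN
  M_B = M₀a(2b-a)/L² = (-14)·9·(2·3-9)/12² = 21/8 kN·m
Load 3 — point force P=4 kN at a=3 m (b=L-a=9):
  R_A = Pb²(3a+b)/L³ = 4·9²·(3·3+9)/12³ = 27/8 kN
  M_A = Pab²/L² = 4·3·9²/12² = 27/4 kN·m
  R_B = Pa²(a+3b)/L³ = 4·3²·(3+3·9)/12³ = 5/8 kN
  M_B = -Pa²b/L² = -4·3²·9/12² = -9/4 kN·m
Superposition: R_A = -1131/80 kN, M_A = -1633/40 kN·m, R_B = -2869/80 kN, M_B = 2607/40 kN·m

R_A = -1131/80 kN, M_A = -1633/40 kN·m, R_B = -2869/80 kN, M_B = 2607/40 kN·m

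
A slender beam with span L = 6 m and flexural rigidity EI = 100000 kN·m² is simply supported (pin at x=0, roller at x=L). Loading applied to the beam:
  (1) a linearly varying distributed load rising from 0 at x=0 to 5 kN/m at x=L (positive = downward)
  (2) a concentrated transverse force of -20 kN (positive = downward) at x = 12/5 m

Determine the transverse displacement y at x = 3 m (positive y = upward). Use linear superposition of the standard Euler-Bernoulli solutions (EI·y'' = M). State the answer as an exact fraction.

y(3) = 17109/40000000 m

Load 1 — triangular load w₀=5 kN/m (0→w₀ over full span):
  y_1 = -w₀x(7L⁴-10L²x²+3x⁴)/(360LEI) = -5·3·(7·6⁴-10·6²·3²+3·3⁴)/(360·6·100000) = -27/64000 m
Load 2 — point force P=-20 kN at a=12/5 m (b=L-a=18/5):
  y_2 = -Pa(L-x)(2Lx-a²-x²)/(6LEI)  [x>a] = -(-20)·(12/5)·(6-3)·(2·6·3-(12/5)²-3²)/(6·6·100000) = 531/625000 m
Superposition: y = Σ y_i = 17109/40000000 m ≈ 0.000428 m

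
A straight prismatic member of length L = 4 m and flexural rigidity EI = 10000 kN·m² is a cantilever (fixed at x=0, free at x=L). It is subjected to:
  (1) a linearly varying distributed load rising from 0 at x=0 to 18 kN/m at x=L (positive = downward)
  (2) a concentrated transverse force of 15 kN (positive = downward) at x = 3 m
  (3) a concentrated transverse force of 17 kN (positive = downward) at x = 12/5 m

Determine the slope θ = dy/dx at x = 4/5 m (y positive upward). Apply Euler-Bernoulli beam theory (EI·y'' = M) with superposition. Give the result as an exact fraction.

θ(4/5) = -19337/1562500 rad

Load 1 — triangular load w₀=18 kN/m (0→w₀ over full span):
  θ_1 = (w₀Lx²/4-w₀L²x/3-w₀x⁴/(24L))/EI = (18·4·(4/5)²/4-18·4²·(4/5)/3-18·(4/5)⁴/(24·4))/10000 = -2553/390625 rad
Load 2 — point force P=15 kN at a=3 m (b=L-a=1):
  θ_2 = -Px(2a-x)/(2EI)  [x≤a] = -15·(4/5)·(2·3-(4/5))/(2·10000) = -39/12500 rad
Load 3 — point force P=17 kN at a=12/5 m (b=L-a=8/5):
  θ_3 = -Px(2a-x)/(2EI)  [x≤a] = -17·(4/5)·(2·(12/5)-(4/5))/(2·10000) = -17/6250 rad
Superposition: θ = Σ θ_i = -19337/1562500 rad ≈ -0.012376 rad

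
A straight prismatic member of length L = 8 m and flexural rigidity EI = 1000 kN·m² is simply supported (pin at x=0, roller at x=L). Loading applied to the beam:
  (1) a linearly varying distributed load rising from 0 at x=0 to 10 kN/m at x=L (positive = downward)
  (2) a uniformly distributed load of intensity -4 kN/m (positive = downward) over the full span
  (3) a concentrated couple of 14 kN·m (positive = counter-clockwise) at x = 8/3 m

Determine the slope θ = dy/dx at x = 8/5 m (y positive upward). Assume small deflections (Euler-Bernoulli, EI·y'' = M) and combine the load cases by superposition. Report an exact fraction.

Load 1 — triangular load w₀=10 kN/m (0→w₀ over full span):
  θ_1 = -w₀(7L⁴-30L²x²+15x⁴)/(360LEI) = -10·(7·8⁴-30·8²·(8/5)²+15·(8/5)⁴)/(360·8·1000) = -11648/140625 rad
Load 2 — uniform load w=-4 kN/m over full span:
  θ_2 = -w(L³-6Lx²+4x³)/(24EI) = -(-4)·(8³-6·8·(8/5)²+4·(8/5)³)/(24·1000) = 1056/15625 rad
Load 3 — applied couple M₀=14 kN·m at a=8/3 m (b=L-a=16/3):
  θ_3 = (M₀x²/(2L)+C₁)/EI  [x≤a] with C₁=M₀(3b²-L²)/(6L)=56/9 = (14·(8/5)²/(2·8)+(56/9))/1000 = 238/28125 rad
Superposition: θ = Σ θ_i = -106/15625 rad ≈ -0.006784 rad

θ(8/5) = -106/15625 rad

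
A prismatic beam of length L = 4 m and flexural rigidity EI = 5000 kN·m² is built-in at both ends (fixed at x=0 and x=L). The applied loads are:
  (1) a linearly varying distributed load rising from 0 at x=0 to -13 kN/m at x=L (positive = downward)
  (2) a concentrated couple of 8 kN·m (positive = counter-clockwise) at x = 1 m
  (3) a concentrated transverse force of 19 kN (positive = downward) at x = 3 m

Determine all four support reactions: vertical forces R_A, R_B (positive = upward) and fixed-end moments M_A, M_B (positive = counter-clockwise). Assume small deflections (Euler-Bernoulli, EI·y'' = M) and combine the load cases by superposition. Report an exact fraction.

Load 1 — triangular load w₀=-13 kN/m (0→w₀ over full span):
  R_A = 3w₀L/20 = 3·(-13)·4/20 = -39/5 kN
  M_A = w₀L²/30 = (-13)·4²/30 = -104/15 kN·m
  R_B = 7w₀L/20 = 7·(-13)·4/20 = -91/5 kN
  M_B = -w₀L²/20 = -(-13)·4²/20 = 52/5 kN·m
Load 2 — applied couple M₀=8 kN·m at a=1 m (b=L-a=3):
  R_A = 6M₀ab/L³ = 6·8·1·3/4³ = 9/4 kN
  M_A = M₀b(2a-b)/L² = 8·3·(2·1-3)/4² = -3/2 kN·m
  R_B = -6M₀ab/L³ = -6·8·1·3/4³ = -9/4 kN
  M_B = M₀a(2b-a)/L² = 8·1·(2·3-1)/4² = 5/2 kN·m
Load 3 — point force P=19 kN at a=3 m (b=L-a=1):
  R_A = Pb²(3a+b)/L³ = 19·1²·(3·3+1)/4³ = 95/32 kN
  M_A = Pab²/L² = 19·3·1²/4² = 57/16 kN·m
  R_B = Pa²(a+3b)/L³ = 19·3²·(3+3·1)/4³ = 513/32 kN
  M_B = -Pa²b/L² = -19·3²·1/4² = -171/16 kN·m
Superposition: R_A = -413/160 kN, M_A = -1169/240 kN·m, R_B = -707/160 kN, M_B = 177/80 kN·m

R_A = -413/160 kN, M_A = -1169/240 kN·m, R_B = -707/160 kN, M_B = 177/80 kN·m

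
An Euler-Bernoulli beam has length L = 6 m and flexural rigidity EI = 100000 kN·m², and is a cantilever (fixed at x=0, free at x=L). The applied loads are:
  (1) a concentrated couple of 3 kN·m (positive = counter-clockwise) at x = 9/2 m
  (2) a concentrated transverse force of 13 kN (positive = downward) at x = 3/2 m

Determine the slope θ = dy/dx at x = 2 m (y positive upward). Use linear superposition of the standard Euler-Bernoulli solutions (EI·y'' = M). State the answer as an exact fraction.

Load 1 — applied couple M₀=3 kN·m at a=9/2 m (b=L-a=3/2):
  θ_1 = M₀x/EI  [x≤a] = 3·2/100000 = 3/50000 rad
Load 2 — point force P=13 kN at a=3/2 m (b=L-a=9/2):
  θ_2 = -Pa²/(2EI)  [x>a] = -13·(3/2)²/(2·100000) = -117/800000 rad
Superposition: θ = Σ θ_i = -69/800000 rad ≈ -0.000086 rad

θ(2) = -69/800000 rad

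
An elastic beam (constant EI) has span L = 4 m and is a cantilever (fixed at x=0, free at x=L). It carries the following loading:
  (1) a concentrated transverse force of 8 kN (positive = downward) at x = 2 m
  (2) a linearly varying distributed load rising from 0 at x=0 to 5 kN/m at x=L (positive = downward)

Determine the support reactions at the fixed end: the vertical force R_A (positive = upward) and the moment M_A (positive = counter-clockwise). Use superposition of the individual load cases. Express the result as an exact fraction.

R_A = 18 kN, M_A = 128/3 kN·m

Load 1 — point force P=8 kN at a=2 m (b=L-a=2):
  R_A = P = 8 kN
  M_A = Pa = 8·2 = 16 kN·m
Load 2 — triangular load w₀=5 kN/m (0→w₀ over full span):
  R_A = w₀L/2 = 5·4/2 = 10 kN
  M_A = w₀L²/3 = 5·4²/3 = 80/3 kN·m
Superposition: R_A = 18 kN, M_A = 128/3 kN·m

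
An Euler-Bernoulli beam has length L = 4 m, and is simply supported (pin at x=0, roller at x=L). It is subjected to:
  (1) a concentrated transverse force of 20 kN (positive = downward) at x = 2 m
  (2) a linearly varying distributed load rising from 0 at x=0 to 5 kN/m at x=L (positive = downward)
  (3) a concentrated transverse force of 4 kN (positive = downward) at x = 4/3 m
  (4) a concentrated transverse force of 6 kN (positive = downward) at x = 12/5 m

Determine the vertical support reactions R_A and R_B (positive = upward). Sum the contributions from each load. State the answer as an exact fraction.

R_A = 92/5 kN, R_B = 108/5 kN

Load 1 — point force P=20 kN at a=2 m (b=L-a=2):
  R_A = Pb/L = 20·2/4 = 10 kN
  R_B = Pa/L = 20·2/4 = 10 kN
Load 2 — triangular load w₀=5 kN/m (0→w₀ over full span):
  R_A = w₀L/6 = 5·4/6 = 10/3 kN
  R_B = w₀L/3 = 5·4/3 = 20/3 kN
Load 3 — point force P=4 kN at a=4/3 m (b=L-a=8/3):
  R_A = Pb/L = 4·(8/3)/4 = 8/3 kN
  R_B = Pa/L = 4·(4/3)/4 = 4/3 kN
Load 4 — point force P=6 kN at a=12/5 m (b=L-a=8/5):
  R_A = Pb/L = 6·(8/5)/4 = 12/5 kN
  R_B = Pa/L = 6·(12/5)/4 = 18/5 kN
Superposition: R_A = 92/5 kN, R_B = 108/5 kN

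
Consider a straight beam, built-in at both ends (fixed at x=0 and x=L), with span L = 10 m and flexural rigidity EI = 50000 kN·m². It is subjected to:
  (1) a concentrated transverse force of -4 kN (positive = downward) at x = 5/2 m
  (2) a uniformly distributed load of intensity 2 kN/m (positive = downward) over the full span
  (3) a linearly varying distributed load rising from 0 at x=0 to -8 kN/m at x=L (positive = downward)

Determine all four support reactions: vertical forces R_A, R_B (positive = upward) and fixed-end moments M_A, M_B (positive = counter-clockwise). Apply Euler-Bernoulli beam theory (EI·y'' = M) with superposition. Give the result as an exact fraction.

R_A = -43/8 kN, M_A = -125/8 kN·m, R_B = -149/8 kN, M_B = 605/24 kN·m

Load 1 — point force P=-4 kN at a=5/2 m (b=L-a=15/2):
  R_A = Pb²(3a+b)/L³ = (-4)·(15/2)²·(3·(5/2)+(15/2))/10³ = -27/8 kN
  M_A = Pab²/L² = (-4)·(5/2)·(15/2)²/10² = -45/8 kN·m
  R_B = Pa²(a+3b)/L³ = (-4)·(5/2)²·((5/2)+3·(15/2))/10³ = -5/8 kN
  M_B = -Pa²b/L² = -(-4)·(5/2)²·(15/2)/10² = 15/8 kN·m
Load 2 — uniform load w=2 kN/m over full span:
  R_A = wL/2 = 2·10/2 = 10 kN
  M_A = wL²/12 = 2·10²/12 = 50/3 kN·m
  R_B = wL/2 = 2·10/2 = 10 kN
  M_B = -wL²/12 = -2·10²/12 = -50/3 kN·m
Load 3 — triangular load w₀=-8 kN/m (0→w₀ over full span):
  R_A = 3w₀L/20 = 3·(-8)·10/20 = -12 kN
  M_A = w₀L²/30 = (-8)·10²/30 = -80/3 kN·m
  R_B = 7w₀L/20 = 7·(-8)·10/20 = -28 kN
  M_B = -w₀L²/20 = -(-8)·10²/20 = 40 kN·m
Superposition: R_A = -43/8 kN, M_A = -125/8 kN·m, R_B = -149/8 kN, M_B = 605/24 kN·m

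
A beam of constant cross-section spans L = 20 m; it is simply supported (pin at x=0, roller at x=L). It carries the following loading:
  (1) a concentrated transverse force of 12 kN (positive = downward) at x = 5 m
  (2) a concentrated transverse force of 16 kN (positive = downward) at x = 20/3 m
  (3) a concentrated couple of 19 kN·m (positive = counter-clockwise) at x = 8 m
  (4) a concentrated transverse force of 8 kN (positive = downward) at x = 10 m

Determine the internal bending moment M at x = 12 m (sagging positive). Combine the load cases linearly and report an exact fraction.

Load 1 — point force P=12 kN at a=5 m (b=L-a=15):
  M_1 = Pa(L-x)/L  [x>a] = 12·5·(20-12)/20 = 24 kN·m
Load 2 — point force P=16 kN at a=20/3 m (b=L-a=40/3):
  M_2 = Pa(L-x)/L  [x>a] = 16·(20/3)·(20-12)/20 = 128/3 kN·m
Load 3 — applied couple M₀=19 kN·m at a=8 m (b=L-a=12):
  M_3 = M₀x/L - M₀  [x>a] = 19·12/20 - 19 = -38/5 kN·m
Load 4 — point force P=8 kN at a=10 m (b=L-a=10):
  M_4 = Pa(L-x)/L  [x>a] = 8·10·(20-12)/20 = 32 kN·m
Superposition: M = Σ M_i = 1366/15 kN·m ≈ 91.066667 kN·m

M(12) = 1366/15 kN·m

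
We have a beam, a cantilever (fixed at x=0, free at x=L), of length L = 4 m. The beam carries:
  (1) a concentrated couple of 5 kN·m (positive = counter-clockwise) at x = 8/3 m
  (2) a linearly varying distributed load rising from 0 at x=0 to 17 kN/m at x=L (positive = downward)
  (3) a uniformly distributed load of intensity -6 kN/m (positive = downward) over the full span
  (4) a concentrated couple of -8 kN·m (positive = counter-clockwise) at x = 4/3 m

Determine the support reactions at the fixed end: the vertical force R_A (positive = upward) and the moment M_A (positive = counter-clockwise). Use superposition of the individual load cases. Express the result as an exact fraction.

R_A = 10 kN, M_A = 137/3 kN·m

Load 1 — applied couple M₀=5 kN·m at a=8/3 m (b=L-a=4/3):
  R_A = 0 kN
  M_A = -M₀ = -5 kN·m
Load 2 — triangular load w₀=17 kN/m (0→w₀ over full span):
  R_A = w₀L/2 = 17·4/2 = 34 kN
  M_A = w₀L²/3 = 17·4²/3 = 272/3 kN·m
Load 3 — uniform load w=-6 kN/m over full span:
  R_A = wL = (-6)·4 = -24 kN
  M_A = wL²/2 = (-6)·4²/2 = -48 kN·m
Load 4 — applied couple M₀=-8 kN·m at a=4/3 m (b=L-a=8/3):
  R_A = 0 kN
  M_A = -M₀ = -(-8) = 8 kN·m
Superposition: R_A = 10 kN, M_A = 137/3 kN·m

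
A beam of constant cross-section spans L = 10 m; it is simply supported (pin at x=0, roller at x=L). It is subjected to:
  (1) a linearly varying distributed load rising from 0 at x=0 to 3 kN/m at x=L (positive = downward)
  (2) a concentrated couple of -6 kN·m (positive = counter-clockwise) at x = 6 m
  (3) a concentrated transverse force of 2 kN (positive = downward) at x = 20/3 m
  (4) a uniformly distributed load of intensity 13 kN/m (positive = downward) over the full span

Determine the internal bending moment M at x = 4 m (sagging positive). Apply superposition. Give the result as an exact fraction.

Load 1 — triangular load w₀=3 kN/m (0→w₀ over full span):
  M_1 = w₀Lx/6 - w₀x³/(6L) = 3·10·4/6 - 3·4³/(6·10) = 84/5 kN·m
Load 2 — applied couple M₀=-6 kN·m at a=6 m (b=L-a=4):
  M_2 = M₀x/L  [x≤a] = (-6)·4/10 = -12/5 kN·m
Load 3 — point force P=2 kN at a=20/3 m (b=L-a=10/3):
  M_3 = Pbx/L  [x≤a] = 2·(10/3)·4/10 = 8/3 kN·m
Load 4 — uniform load w=13 kN/m over full span:
  M_4 = wx(L-x)/2 = 13·4·(10-4)/2 = 156 kN·m
Superposition: M = Σ M_i = 2596/15 kN·m ≈ 173.066667 kN·m

M(4) = 2596/15 kN·m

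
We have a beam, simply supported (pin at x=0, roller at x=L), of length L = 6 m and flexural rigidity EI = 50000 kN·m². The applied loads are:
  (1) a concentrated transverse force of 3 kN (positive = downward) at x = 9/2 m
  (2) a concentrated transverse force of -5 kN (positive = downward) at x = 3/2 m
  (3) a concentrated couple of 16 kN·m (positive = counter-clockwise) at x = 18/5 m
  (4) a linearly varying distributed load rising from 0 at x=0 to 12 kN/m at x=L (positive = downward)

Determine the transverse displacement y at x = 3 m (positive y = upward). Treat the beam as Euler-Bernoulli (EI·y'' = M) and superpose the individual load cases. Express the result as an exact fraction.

Load 1 — point force P=3 kN at a=9/2 m (b=L-a=3/2):
  y_1 = -Pbx(L²-b²-x²)/(6LEI)  [x≤a] = -3·(3/2)·3·(6²-(3/2)²-3²)/(6·6·50000) = -297/1600000 m
Load 2 — point force P=-5 kN at a=3/2 m (b=L-a=9/2):
  y_2 = -Pa(L-x)(2Lx-a²-x²)/(6LEI)  [x>a] = -(-5)·(3/2)·(6-3)·(2·6·3-(3/2)²-3²)/(6·6·50000) = 99/320000 m
Load 3 — applied couple M₀=16 kN·m at a=18/5 m (b=L-a=12/5):
  y_3 = (M₀x³/(6L)+C₁x)/EI  [x≤a] with C₁=M₀(3b²-L²)/(6L)=-208/25 = (16·3³/(6·6)+(-208/25)·3)/50000 = -81/312500 m
Load 4 — triangular load w₀=12 kN/m (0→w₀ over full span):
  y_4 = -w₀x(7L⁴-10L²x²+3x⁴)/(360LEI) = -12·3·(7·6⁴-10·6²·3²+3·3⁴)/(360·6·50000) = -81/40000 m
Superposition: y = Σ y_i = -43209/20000000 m ≈ -0.002160 m

y(3) = -43209/20000000 m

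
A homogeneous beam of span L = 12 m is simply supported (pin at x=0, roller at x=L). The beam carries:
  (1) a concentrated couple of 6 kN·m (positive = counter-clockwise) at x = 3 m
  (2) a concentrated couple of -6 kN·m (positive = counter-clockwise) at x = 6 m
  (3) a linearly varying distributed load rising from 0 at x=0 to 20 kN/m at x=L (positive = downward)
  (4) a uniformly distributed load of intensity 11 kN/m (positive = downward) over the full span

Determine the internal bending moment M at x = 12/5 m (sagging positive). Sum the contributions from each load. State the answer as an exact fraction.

Load 1 — applied couple M₀=6 kN·m at a=3 m (b=L-a=9):
  M_1 = M₀x/L  [x≤a] = 6·(12/5)/12 = 6/5 kN·m
Load 2 — applied couple M₀=-6 kN·m at a=6 m (b=L-a=6):
  M_2 = M₀x/L  [x≤a] = (-6)·(12/5)/12 = -6/5 kN·m
Load 3 — triangular load w₀=20 kN/m (0→w₀ over full span):
  M_3 = w₀Lx/6 - w₀x³/(6L) = 20·12·(12/5)/6 - 20·(12/5)³/(6·12) = 2304/25 kN·m
Load 4 — uniform load w=11 kN/m over full span:
  M_4 = wx(L-x)/2 = 11·(12/5)·(12-(12/5))/2 = 3168/25 kN·m
Superposition: M = Σ M_i = 5472/25 kN·m ≈ 218.880000 kN·m

M(12/5) = 5472/25 kN·m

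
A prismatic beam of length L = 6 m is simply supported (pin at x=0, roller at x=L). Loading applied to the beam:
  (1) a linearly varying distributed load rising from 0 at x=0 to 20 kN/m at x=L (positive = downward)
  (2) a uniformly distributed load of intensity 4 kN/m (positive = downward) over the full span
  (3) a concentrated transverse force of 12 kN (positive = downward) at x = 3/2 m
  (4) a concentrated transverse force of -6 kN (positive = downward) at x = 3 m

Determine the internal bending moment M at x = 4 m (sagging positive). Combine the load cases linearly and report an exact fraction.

Load 1 — triangular load w₀=20 kN/m (0→w₀ over full span):
  M_1 = w₀Lx/6 - w₀x³/(6L) = 20·6·4/6 - 20·4³/(6·6) = 400/9 kN·m
Load 2 — uniform load w=4 kN/m over full span:
  M_2 = wx(L-x)/2 = 4·4·(6-4)/2 = 16 kN·m
Load 3 — point force P=12 kN at a=3/2 m (b=L-a=9/2):
  M_3 = Pa(L-x)/L  [x>a] = 12·(3/2)·(6-4)/6 = 6 kN·m
Load 4 — point force P=-6 kN at a=3 m (b=L-a=3):
  M_4 = Pa(L-x)/L  [x>a] = (-6)·3·(6-4)/6 = -6 kN·m
Superposition: M = Σ M_i = 544/9 kN·m ≈ 60.444444 kN·m

M(4) = 544/9 kN·m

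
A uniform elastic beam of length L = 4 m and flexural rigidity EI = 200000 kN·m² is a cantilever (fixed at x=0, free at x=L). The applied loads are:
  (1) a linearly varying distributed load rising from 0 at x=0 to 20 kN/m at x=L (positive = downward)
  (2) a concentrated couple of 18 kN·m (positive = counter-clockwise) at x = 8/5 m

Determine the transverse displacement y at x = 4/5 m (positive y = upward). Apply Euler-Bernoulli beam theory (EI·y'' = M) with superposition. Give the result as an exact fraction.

Load 1 — triangular load w₀=20 kN/m (0→w₀ over full span):
  y_1 = (w₀Lx³/12-w₀L²x²/6-w₀x⁵/(120L))/EI = (20·4·(4/5)³/12-20·4²·(4/5)²/6-20·(4/5)⁵/(120·4))/200000 = -4502/29296875 m
Load 2 — applied couple M₀=18 kN·m at a=8/5 m (b=L-a=12/5):
  y_2 = M₀x²/(2EI)  [x≤a] = 18·(4/5)²/(2·200000) = 9/312500 m
Superposition: y = Σ y_i = -14633/117187500 m ≈ -0.000125 m

y(4/5) = -14633/117187500 m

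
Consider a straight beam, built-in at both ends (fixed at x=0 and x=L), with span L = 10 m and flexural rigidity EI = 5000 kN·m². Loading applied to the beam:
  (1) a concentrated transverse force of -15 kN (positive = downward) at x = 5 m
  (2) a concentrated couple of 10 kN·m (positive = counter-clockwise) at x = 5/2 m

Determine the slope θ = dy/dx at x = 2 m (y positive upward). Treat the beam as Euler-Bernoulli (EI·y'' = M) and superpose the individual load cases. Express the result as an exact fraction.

θ(2) = 57/10000 rad

Load 1 — point force P=-15 kN at a=5 m (b=L-a=5):
  θ_1 = -Pb²x(2aL-(3a+b)x)/(2L³EI)  [x≤a] = -(-15)·5²·2·(2·5·10-(3·5+5)·2)/(2·10³·5000) = 9/2000 rad
Load 2 — applied couple M₀=10 kN·m at a=5/2 m (b=L-a=15/2):
  θ_2 = (R_Ax²/2 - M_Ax)/EI  [x≤a] with R_A=9/8, M_A=-15/8 = ((9/8)·2²/2 - (-15/8)·2)/5000 = 3/2500 rad
Superposition: θ = Σ θ_i = 57/10000 rad ≈ 0.005700 rad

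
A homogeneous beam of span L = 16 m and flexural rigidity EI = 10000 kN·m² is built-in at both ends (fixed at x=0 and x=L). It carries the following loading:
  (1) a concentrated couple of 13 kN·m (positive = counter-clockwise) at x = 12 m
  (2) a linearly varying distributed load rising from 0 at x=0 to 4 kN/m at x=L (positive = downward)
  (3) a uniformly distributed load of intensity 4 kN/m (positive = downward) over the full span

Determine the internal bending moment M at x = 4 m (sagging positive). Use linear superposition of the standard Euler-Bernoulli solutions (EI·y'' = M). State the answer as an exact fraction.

M(4) = 5693/480 kN·m

Load 1 — applied couple M₀=13 kN·m at a=12 m (b=L-a=4):
  M_1 = R_Ax - M_A  [x≤a] with R_A=117/128, M_A=65/16 = (117/128)·4 - (65/16) = -13/32 kN·m
Load 2 — triangular load w₀=4 kN/m (0→w₀ over full span):
  M_2 = 3w₀Lx/20 - w₀L²/30 - w₀x³/(6L) = 3·4·16·4/20 - 4·16²/30 - 4·4³/(6·16) = 8/5 kN·m
Load 3 — uniform load w=4 kN/m over full span:
  M_3 = wLx/2 - wL²/12 - wx²/2 = 4·16·4/2 - 4·16²/12 - 4·4²/2 = 32/3 kN·m
Superposition: M = Σ M_i = 5693/480 kN·m ≈ 11.860417 kN·m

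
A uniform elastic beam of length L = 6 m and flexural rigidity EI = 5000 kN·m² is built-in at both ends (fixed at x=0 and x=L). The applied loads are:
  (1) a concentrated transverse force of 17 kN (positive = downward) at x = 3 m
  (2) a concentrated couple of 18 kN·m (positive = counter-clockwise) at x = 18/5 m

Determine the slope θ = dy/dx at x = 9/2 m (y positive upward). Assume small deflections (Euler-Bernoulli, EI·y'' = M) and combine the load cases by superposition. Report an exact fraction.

Load 1 — point force P=17 kN at a=3 m (b=L-a=3):
  θ_1 = Pa²(L-x)(2bL-(3b+a)(L-x))/(2L³EI)  [x>a] = 17·3²·(6-(9/2))·(2·3·6-(3·3+3)·(6-(9/2)))/(2·6³·5000) = 153/80000 rad
Load 2 — applied couple M₀=18 kN·m at a=18/5 m (b=L-a=12/5):
  θ_2 = (R_Ax²/2 - M_Ax - M₀(x-a))/EI  [x>a] with R_A=108/25, M_A=144/25 = ((108/25)·(9/2)²/2 - (144/25)·(9/2) - 18·((9/2)-(18/5)))/5000 = 81/250000 rad
Superposition: θ = Σ θ_i = 4473/2000000 rad ≈ 0.002237 rad

θ(9/2) = 4473/2000000 rad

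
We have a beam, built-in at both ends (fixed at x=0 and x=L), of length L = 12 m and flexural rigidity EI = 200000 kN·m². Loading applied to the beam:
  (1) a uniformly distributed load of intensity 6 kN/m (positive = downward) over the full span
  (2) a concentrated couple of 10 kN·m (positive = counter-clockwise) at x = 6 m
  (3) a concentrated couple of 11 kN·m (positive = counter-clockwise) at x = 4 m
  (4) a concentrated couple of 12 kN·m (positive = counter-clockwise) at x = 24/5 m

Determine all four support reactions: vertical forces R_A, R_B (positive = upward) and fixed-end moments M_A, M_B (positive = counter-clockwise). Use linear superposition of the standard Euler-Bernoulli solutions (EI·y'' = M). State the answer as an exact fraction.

R_A = 35921/900 kN, M_A = 3797/50 kN·m, R_B = 28879/900 kN, M_B = -9299/150 kN·m

Load 1 — uniform load w=6 kN/m over full span:
  R_A = wL/2 = 6·12/2 = 36 kN
  M_A = wL²/12 = 6·12²/12 = 72 kN·m
  R_B = wL/2 = 6·12/2 = 36 kN
  M_B = -wL²/12 = -6·12²/12 = -72 kN·m
Load 2 — applied couple M₀=10 kN·m at a=6 m (b=L-a=6):
  R_A = 6M₀ab/L³ = 6·10·6·6/12³ = 5/4 kN
  M_A = M₀b(2a-b)/L² = 10·6·(2·6-6)/12² = 5/2 kN·m
  R_B = -6M₀ab/L³ = -6·10·6·6/12³ = -5/4 kN
  M_B = M₀a(2b-a)/L² = 10·6·(2·6-6)/12² = 5/2 kN·m
Load 3 — applied couple M₀=11 kN·m at a=4 m (b=L-a=8):
  R_A = 6M₀ab/L³ = 6·11·4·8/12³ = 11/9 kN
  M_A = M₀b(2a-b)/L² = 11·8·(2·4-8)/12² = 0 kN·m
  R_B = -6M₀ab/L³ = -6·11·4·8/12³ = -11/9 kN
  M_B = M₀a(2b-a)/L² = 11·4·(2·8-4)/12² = 11/3 kN·m
Load 4 — applied couple M₀=12 kN·m at a=24/5 m (b=L-a=36/5):
  R_A = 6M₀ab/L³ = 6·12·(24/5)·(36/5)/12³ = 36/25 kN
  M_A = M₀b(2a-b)/L² = 12·(36/5)·(2·(24/5)-(36/5))/12² = 36/25 kN·m
  R_B = -6M₀ab/L³ = -6·12·(24/5)·(36/5)/12³ = -36/25 kN
  M_B = M₀a(2b-a)/L² = 12·(24/5)·(2·(36/5)-(24/5))/12² = 96/25 kN·m
Superposition: R_A = 35921/900 kN, M_A = 3797/50 kN·m, R_B = 28879/900 kN, M_B = -9299/150 kN·m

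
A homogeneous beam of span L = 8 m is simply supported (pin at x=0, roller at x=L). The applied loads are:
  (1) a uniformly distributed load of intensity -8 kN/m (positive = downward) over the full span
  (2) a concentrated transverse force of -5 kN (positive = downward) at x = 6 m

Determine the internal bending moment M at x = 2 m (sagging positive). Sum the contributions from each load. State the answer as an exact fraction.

M(2) = -101/2 kN·m

Load 1 — uniform load w=-8 kN/m over full span:
  M_1 = wx(L-x)/2 = (-8)·2·(8-2)/2 = -48 kN·m
Load 2 — point force P=-5 kN at a=6 m (b=L-a=2):
  M_2 = Pbx/L  [x≤a] = (-5)·2·2/8 = -5/2 kN·m
Superposition: M = Σ M_i = -101/2 kN·m ≈ -50.500000 kN·m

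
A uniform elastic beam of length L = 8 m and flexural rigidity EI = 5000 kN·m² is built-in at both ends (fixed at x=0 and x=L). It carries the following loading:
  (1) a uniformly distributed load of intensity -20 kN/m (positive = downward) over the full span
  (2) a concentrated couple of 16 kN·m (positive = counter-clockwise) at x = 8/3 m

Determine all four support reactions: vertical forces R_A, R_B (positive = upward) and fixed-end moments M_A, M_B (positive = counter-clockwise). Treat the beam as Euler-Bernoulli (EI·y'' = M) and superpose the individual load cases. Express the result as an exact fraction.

Load 1 — uniform load w=-20 kN/m over full span:
  R_A = wL/2 = (-20)·8/2 = -80 kN
  M_A = wL²/12 = (-20)·8²/12 = -320/3 kN·m
  R_B = wL/2 = (-20)·8/2 = -80 kN
  M_B = -wL²/12 = -(-20)·8²/12 = 320/3 kN·m
Load 2 — applied couple M₀=16 kN·m at a=8/3 m (b=L-a=16/3):
  R_A = 6M₀ab/L³ = 6·16·(8/3)·(16/3)/8³ = 8/3 kN
  M_A = M₀b(2a-b)/L² = 16·(16/3)·(2·(8/3)-(16/3))/8² = 0 kN·m
  R_B = -6M₀ab/L³ = -6·16·(8/3)·(16/3)/8³ = -8/3 kN
  M_B = M₀a(2b-a)/L² = 16·(8/3)·(2·(16/3)-(8/3))/8² = 16/3 kN·m
Superposition: R_A = -232/3 kN, M_A = -320/3 kN·m, R_B = -248/3 kN, M_B = 112 kN·m

R_A = -232/3 kN, M_A = -320/3 kN·m, R_B = -248/3 kN, M_B = 112 kN·m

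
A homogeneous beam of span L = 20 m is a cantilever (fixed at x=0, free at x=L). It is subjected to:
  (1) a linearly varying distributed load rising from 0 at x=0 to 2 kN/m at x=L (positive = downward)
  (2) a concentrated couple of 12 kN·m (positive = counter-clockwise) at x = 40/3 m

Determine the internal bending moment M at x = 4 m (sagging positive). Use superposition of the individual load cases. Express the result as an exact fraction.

Load 1 — triangular load w₀=2 kN/m (0→w₀ over full span):
  M_1 = w₀Lx/2 - w₀L²/3 - w₀x³/(6L) = 2·20·4/2 - 2·20²/3 - 2·4³/(6·20) = -2816/15 kN·m
Load 2 — applied couple M₀=12 kN·m at a=40/3 m (b=L-a=20/3):
  M_2 = M₀  [x≤a] = 12 = 12 kN·m
Superposition: M = Σ M_i = -2636/15 kN·m ≈ -175.733333 kN·m

M(4) = -2636/15 kN·m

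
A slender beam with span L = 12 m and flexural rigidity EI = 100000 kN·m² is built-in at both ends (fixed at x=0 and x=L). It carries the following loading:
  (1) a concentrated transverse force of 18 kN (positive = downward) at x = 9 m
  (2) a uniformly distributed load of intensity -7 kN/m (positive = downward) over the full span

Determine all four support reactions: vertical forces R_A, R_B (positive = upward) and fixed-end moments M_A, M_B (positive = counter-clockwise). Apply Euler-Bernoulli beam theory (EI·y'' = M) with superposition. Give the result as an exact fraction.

Load 1 — point force P=18 kN at a=9 m (b=L-a=3):
  R_A = Pb²(3a+b)/L³ = 18·3²·(3·9+3)/12³ = 45/16 kN
  M_A = Pab²/L² = 18·9·3²/12² = 81/8 kN·m
  R_B = Pa²(a+3b)/L³ = 18·9²·(9+3·3)/12³ = 243/16 kN
  M_B = -Pa²b/L² = -18·9²·3/12² = -243/8 kN·m
Load 2 — uniform load w=-7 kN/m over full span:
  R_A = wL/2 = (-7)·12/2 = -42 kN
  M_A = wL²/12 = (-7)·12²/12 = -84 kN·m
  R_B = wL/2 = (-7)·12/2 = -42 kN
  M_B = -wL²/12 = -(-7)·12²/12 = 84 kN·m
Superposition: R_A = -627/16 kN, M_A = -591/8 kN·m, R_B = -429/16 kN, M_B = 429/8 kN·m

R_A = -627/16 kN, M_A = -591/8 kN·m, R_B = -429/16 kN, M_B = 429/8 kN·m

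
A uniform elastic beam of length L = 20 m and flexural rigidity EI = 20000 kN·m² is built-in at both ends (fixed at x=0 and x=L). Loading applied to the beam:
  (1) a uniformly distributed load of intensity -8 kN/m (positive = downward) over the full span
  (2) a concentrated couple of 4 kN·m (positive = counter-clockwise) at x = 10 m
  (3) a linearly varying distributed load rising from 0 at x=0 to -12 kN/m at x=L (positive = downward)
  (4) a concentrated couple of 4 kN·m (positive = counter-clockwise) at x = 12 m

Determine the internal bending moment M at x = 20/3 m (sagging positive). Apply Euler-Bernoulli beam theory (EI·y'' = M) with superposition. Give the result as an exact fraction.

M(20/3) = -92893/675 kN·m

Load 1 — uniform load w=-8 kN/m over full span:
  M_1 = wLx/2 - wL²/12 - wx²/2 = (-8)·20·(20/3)/2 - (-8)·20²/12 - (-8)·(20/3)²/2 = -800/9 kN·m
Load 2 — applied couple M₀=4 kN·m at a=10 m (b=L-a=10):
  M_2 = R_Ax - M_A  [x≤a] with R_A=3/10, M_A=1 = (3/10)·(20/3) - 1 = 1 kN·m
Load 3 — triangular load w₀=-12 kN/m (0→w₀ over full span):
  M_3 = 3w₀Lx/20 - w₀L²/30 - w₀x³/(6L) = 3·(-12)·20·(20/3)/20 - (-12)·20²/30 - (-12)·(20/3)³/(6·20) = -1360/27 kN·m
Load 4 — applied couple M₀=4 kN·m at a=12 m (b=L-a=8):
  M_4 = R_Ax - M_A  [x≤a] with R_A=36/125, M_A=32/25 = (36/125)·(20/3) - (32/25) = 16/25 kN·m
Superposition: M = Σ M_i = -92893/675 kN·m ≈ -137.619259 kN·m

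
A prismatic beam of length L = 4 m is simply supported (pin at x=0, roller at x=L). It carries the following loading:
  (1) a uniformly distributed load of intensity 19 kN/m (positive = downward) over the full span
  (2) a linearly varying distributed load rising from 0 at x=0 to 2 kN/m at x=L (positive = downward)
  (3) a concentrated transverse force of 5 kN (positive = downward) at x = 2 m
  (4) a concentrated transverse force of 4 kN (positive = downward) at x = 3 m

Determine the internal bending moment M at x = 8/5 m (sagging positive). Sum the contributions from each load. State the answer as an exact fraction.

M(8/5) = 5484/125 kN·m

Load 1 — uniform load w=19 kN/m over full span:
  M_1 = wx(L-x)/2 = 19·(8/5)·(4-(8/5))/2 = 912/25 kN·m
Load 2 — triangular load w₀=2 kN/m (0→w₀ over full span):
  M_2 = w₀Lx/6 - w₀x³/(6L) = 2·4·(8/5)/6 - 2·(8/5)³/(6·4) = 224/125 kN·m
Load 3 — point force P=5 kN at a=2 m (b=L-a=2):
  M_3 = Pbx/L  [x≤a] = 5·2·(8/5)/4 = 4 kN·m
Load 4 — point force P=4 kN at a=3 m (b=L-a=1):
  M_4 = Pbx/L  [x≤a] = 4·1·(8/5)/4 = 8/5 kN·m
Superposition: M = Σ M_i = 5484/125 kN·m ≈ 43.872000 kN·m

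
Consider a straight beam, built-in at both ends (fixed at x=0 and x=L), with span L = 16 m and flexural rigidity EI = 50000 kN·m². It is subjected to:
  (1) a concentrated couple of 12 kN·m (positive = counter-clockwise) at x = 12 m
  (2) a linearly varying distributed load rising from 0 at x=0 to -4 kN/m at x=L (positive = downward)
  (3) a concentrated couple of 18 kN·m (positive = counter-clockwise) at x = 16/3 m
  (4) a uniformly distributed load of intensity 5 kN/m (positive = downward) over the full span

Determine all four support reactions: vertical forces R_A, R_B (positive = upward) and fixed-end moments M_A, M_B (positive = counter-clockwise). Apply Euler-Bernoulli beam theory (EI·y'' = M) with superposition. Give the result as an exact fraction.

R_A = 5239/160 kN, M_A = 4577/60 kN·m, R_B = 2441/160 kN, M_B = -3103/60 kN·m

Load 1 — applied couple M₀=12 kN·m at a=12 m (b=L-a=4):
  R_A = 6M₀ab/L³ = 6·12·12·4/16³ = 27/32 kN
  M_A = M₀b(2a-b)/L² = 12·4·(2·12-4)/16² = 15/4 kN·m
  R_B = -6M₀ab/L³ = -6·12·12·4/16³ = -27/32 kN
  M_B = M₀a(2b-a)/L² = 12·12·(2·4-12)/16² = -9/4 kN·m
Load 2 — triangular load w₀=-4 kN/m (0→w₀ over full span):
  R_A = 3w₀L/20 = 3·(-4)·16/20 = -48/5 kN
  M_A = w₀L²/30 = (-4)·16²/30 = -512/15 kN·m
  R_B = 7w₀L/20 = 7·(-4)·16/20 = -112/5 kN
  M_B = -w₀L²/20 = -(-4)·16²/20 = 256/5 kN·m
Load 3 — applied couple M₀=18 kN·m at a=16/3 m (b=L-a=32/3):
  R_A = 6M₀ab/L³ = 6·18·(16/3)·(32/3)/16³ = 3/2 kN
  M_A = M₀b(2a-b)/L² = 18·(32/3)·(2·(16/3)-(32/3))/16² = 0 kN·m
  R_B = -6M₀ab/L³ = -6·18·(16/3)·(32/3)/16³ = -3/2 kN
  M_B = M₀a(2b-a)/L² = 18·(16/3)·(2·(32/3)-(16/3))/16² = 6 kN·m
Load 4 — uniform load w=5 kN/m over full span:
  R_A = wL/2 = 5·16/2 = 40 kN
  M_A = wL²/12 = 5·16²/12 = 320/3 kN·m
  R_B = wL/2 = 5·16/2 = 40 kN
  M_B = -wL²/12 = -5·16²/12 = -320/3 kN·m
Superposition: R_A = 5239/160 kN, M_A = 4577/60 kN·m, R_B = 2441/160 kN, M_B = -3103/60 kN·m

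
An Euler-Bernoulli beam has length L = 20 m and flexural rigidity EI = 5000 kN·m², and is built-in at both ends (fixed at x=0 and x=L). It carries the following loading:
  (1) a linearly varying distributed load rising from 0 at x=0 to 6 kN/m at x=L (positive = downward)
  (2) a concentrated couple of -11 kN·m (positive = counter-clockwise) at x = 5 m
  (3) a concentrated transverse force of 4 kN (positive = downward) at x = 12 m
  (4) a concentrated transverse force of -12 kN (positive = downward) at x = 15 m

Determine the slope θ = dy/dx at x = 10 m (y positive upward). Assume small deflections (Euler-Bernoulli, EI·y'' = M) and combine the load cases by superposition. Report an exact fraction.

Load 1 — triangular load w₀=6 kN/m (0→w₀ over full span):
  θ_1 = -w₀(2x(L-x)(L-2x)(x+2L)+x²(L-x)²)/(120LEI) = -6·(2·10·(20-10)·(20-2·10)·(10+2·20)+10²·(20-10)²)/(120·20·5000) = -1/200 rad
Load 2 — applied couple M₀=-11 kN·m at a=5 m (b=L-a=15):
  θ_2 = (R_Ax²/2 - M_Ax - M₀(x-a))/EI  [x>a] with R_A=-99/160, M_A=33/16 = ((-99/160)·10²/2 - (33/16)·10 - (-11)·(10-5))/5000 = 11/16000 rad
Load 3 — point force P=4 kN at a=12 m (b=L-a=8):
  θ_3 = -Pb²x(2aL-(3a+b)x)/(2L³EI)  [x≤a] = -4·8²·10·(2·12·20-(3·12+8)·10)/(2·20³·5000) = -4/3125 rad
Load 4 — point force P=-12 kN at a=15 m (b=L-a=5):
  θ_4 = -Pb²x(2aL-(3a+b)x)/(2L³EI)  [x≤a] = -(-12)·5²·10·(2·15·20-(3·15+5)·10)/(2·20³·5000) = 3/800 rad
Superposition: θ = Σ θ_i = -737/400000 rad ≈ -0.001842 rad

θ(10) = -737/400000 rad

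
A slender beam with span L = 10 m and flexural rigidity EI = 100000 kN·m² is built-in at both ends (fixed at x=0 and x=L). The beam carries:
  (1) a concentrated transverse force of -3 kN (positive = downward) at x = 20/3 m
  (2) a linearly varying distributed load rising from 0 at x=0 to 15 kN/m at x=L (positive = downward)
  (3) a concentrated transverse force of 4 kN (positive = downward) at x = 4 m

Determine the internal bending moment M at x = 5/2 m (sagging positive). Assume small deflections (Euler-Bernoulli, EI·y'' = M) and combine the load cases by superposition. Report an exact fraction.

M(5/2) = 24059/7200 kN·m

Load 1 — point force P=-3 kN at a=20/3 m (b=L-a=10/3):
  M_1 = Pb²(3a+b)x/L³ - Pab²/L²  [x≤a] = (-3)·(10/3)²·(3·(20/3)+(10/3))·(5/2)/10³ - (-3)·(20/3)·(10/3)²/10² = 5/18 kN·m
Load 2 — triangular load w₀=15 kN/m (0→w₀ over full span):
  M_2 = 3w₀Lx/20 - w₀L²/30 - w₀x³/(6L) = 3·15·10·(5/2)/20 - 15·10²/30 - 15·(5/2)³/(6·10) = 75/32 kN·m
Load 3 — point force P=4 kN at a=4 m (b=L-a=6):
  M_3 = Pb²(3a+b)x/L³ - Pab²/L²  [x≤a] = 4·6²·(3·4+6)·(5/2)/10³ - 4·4·6²/10² = 18/25 kN·m
Superposition: M = Σ M_i = 24059/7200 kN·m ≈ 3.341528 kN·m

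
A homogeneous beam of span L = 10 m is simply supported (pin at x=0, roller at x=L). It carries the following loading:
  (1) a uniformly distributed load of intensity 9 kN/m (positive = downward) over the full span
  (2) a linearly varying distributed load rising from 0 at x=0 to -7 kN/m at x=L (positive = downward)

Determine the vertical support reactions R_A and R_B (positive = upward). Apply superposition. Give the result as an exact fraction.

R_A = 100/3 kN, R_B = 65/3 kN

Load 1 — uniform load w=9 kN/m over full span:
  R_A = wL/2 = 9·10/2 = 45 kN
  R_B = wL/2 = 9·10/2 = 45 kN
Load 2 — triangular load w₀=-7 kN/m (0→w₀ over full span):
  R_A = w₀L/6 = (-7)·10/6 = -35/3 kN
  R_B = w₀L/3 = (-7)·10/3 = -70/3 kN
Superposition: R_A = 100/3 kN, R_B = 65/3 kN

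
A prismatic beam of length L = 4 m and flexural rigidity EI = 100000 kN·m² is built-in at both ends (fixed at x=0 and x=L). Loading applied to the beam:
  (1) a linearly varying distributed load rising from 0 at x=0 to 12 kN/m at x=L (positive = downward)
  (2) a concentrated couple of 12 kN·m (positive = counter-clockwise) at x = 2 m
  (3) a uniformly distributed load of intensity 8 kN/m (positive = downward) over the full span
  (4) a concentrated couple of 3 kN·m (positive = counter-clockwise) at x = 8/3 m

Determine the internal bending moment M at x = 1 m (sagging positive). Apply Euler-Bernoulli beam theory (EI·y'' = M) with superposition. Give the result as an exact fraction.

M(1) = 47/15 kN·m

Load 1 — triangular load w₀=12 kN/m (0→w₀ over full span):
  M_1 = 3w₀Lx/20 - w₀L²/30 - w₀x³/(6L) = 3·12·4·1/20 - 12·4²/30 - 12·1³/(6·4) = 3/10 kN·m
Load 2 — applied couple M₀=12 kN·m at a=2 m (b=L-a=2):
  M_2 = R_Ax - M_A  [x≤a] with R_A=9/2, M_A=3 = (9/2)·1 - 3 = 3/2 kN·m
Load 3 — uniform load w=8 kN/m over full span:
  M_3 = wLx/2 - wL²/12 - wx²/2 = 8·4·1/2 - 8·4²/12 - 8·1²/2 = 4/3 kN·m
Load 4 — applied couple M₀=3 kN·m at a=8/3 m (b=L-a=4/3):
  M_4 = R_Ax - M_A  [x≤a] with R_A=1, M_A=1 = 1·1 - 1 = 0 kN·m
Superposition: M = Σ M_i = 47/15 kN·m ≈ 3.133333 kN·m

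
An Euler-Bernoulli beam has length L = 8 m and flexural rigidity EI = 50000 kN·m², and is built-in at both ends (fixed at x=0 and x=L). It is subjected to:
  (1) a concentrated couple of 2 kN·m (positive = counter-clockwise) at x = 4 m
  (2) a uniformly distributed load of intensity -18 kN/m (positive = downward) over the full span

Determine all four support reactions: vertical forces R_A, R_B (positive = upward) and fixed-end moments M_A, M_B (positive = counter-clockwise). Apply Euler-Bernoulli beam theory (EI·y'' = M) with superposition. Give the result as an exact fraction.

Load 1 — applied couple M₀=2 kN·m at a=4 m (b=L-a=4):
  R_A = 6M₀ab/L³ = 6·2·4·4/8³ = 3/8 kN
  M_A = M₀b(2a-b)/L² = 2·4·(2·4-4)/8² = 1/2 kN·m
  R_B = -6M₀ab/L³ = -6·2·4·4/8³ = -3/8 kN
  M_B = M₀a(2b-a)/L² = 2·4·(2·4-4)/8² = 1/2 kN·m
Load 2 — uniform load w=-18 kN/m over full span:
  R_A = wL/2 = (-18)·8/2 = -72 kN
  M_A = wL²/12 = (-18)·8²/12 = -96 kN·m
  R_B = wL/2 = (-18)·8/2 = -72 kN
  M_B = -wL²/12 = -(-18)·8²/12 = 96 kN·m
Superposition: R_A = -573/8 kN, M_A = -191/2 kN·m, R_B = -579/8 kN, M_B = 193/2 kN·m

R_A = -573/8 kN, M_A = -191/2 kN·m, R_B = -579/8 kN, M_B = 193/2 kN·m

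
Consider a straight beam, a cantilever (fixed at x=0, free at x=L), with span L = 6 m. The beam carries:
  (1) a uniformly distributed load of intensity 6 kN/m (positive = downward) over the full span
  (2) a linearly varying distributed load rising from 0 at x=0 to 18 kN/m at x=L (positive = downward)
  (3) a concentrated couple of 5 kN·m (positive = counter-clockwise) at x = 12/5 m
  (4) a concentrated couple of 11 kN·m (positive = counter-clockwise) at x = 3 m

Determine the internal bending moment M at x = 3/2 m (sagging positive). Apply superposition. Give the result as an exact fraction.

M(3/2) = -2903/16 kN·m

Load 1 — uniform load w=6 kN/m over full span:
  M_1 = -w(L-x)²/2 = -6·(6-(3/2))²/2 = -243/4 kN·m
Load 2 — triangular load w₀=18 kN/m (0→w₀ over full span):
  M_2 = w₀Lx/2 - w₀L²/3 - w₀x³/(6L) = 18·6·(3/2)/2 - 18·6²/3 - 18·(3/2)³/(6·6) = -2187/16 kN·m
Load 3 — applied couple M₀=5 kN·m at a=12/5 m (b=L-a=18/5):
  M_3 = M₀  [x≤a] = 5 = 5 kN·m
Load 4 — applied couple M₀=11 kN·m at a=3 m (b=L-a=3):
  M_4 = M₀  [x≤a] = 11 = 11 kN·m
Superposition: M = Σ M_i = -2903/16 kN·m ≈ -181.437500 kN·m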